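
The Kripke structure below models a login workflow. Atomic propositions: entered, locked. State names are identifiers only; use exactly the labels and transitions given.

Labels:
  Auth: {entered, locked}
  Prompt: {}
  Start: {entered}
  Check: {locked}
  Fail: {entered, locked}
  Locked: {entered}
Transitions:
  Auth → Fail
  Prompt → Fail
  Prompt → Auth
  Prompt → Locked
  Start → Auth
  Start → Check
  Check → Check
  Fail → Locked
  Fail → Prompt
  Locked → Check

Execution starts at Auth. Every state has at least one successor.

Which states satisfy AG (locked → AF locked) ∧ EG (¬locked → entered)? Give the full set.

{Auth, Start, Check, Fail, Locked}

States satisfying locked → AF locked: {Auth, Prompt, Start, Check, Fail, Locked}.
States satisfying AG (locked → AF locked): {Auth, Prompt, Start, Check, Fail, Locked}.
States satisfying ¬locked → entered: {Auth, Start, Check, Fail, Locked}.
States satisfying EG (¬locked → entered): {Auth, Start, Check, Fail, Locked}.
States satisfying AG (locked → AF locked) ∧ EG (¬locked → entered): {Auth, Start, Check, Fail, Locked}.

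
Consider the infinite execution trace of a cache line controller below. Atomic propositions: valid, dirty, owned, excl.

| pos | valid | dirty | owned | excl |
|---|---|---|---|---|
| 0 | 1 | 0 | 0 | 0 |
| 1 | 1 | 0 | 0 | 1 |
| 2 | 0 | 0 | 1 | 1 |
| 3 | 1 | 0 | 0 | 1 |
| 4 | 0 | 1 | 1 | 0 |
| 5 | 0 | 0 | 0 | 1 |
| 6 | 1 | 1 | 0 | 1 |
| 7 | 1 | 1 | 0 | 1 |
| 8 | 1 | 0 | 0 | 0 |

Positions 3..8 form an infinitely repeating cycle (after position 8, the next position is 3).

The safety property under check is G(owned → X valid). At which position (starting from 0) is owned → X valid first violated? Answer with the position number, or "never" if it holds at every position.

Check owned → X valid at each position in order: 0 ✓, 1 ✓, 2 ✓, 3 ✓.
At position 4 the labels are {dirty, owned} and the next position 5 has {excl}, so owned → X valid is false there. This is the first violation.

4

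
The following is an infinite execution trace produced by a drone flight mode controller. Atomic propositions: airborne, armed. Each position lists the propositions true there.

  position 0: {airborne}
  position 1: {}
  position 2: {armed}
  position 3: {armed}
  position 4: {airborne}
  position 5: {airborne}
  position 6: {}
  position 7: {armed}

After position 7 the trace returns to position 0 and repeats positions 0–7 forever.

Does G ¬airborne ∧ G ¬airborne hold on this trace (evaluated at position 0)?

Violated

¬airborne must hold at every position from 0 onward. It fails at position 0, so G ¬airborne is false.
¬airborne must hold at every position from 0 onward. It fails at position 0, so G ¬airborne is false.
At position 0: G ¬airborne is false; G ¬airborne is false; so G ¬airborne ∧ G ¬airborne is false.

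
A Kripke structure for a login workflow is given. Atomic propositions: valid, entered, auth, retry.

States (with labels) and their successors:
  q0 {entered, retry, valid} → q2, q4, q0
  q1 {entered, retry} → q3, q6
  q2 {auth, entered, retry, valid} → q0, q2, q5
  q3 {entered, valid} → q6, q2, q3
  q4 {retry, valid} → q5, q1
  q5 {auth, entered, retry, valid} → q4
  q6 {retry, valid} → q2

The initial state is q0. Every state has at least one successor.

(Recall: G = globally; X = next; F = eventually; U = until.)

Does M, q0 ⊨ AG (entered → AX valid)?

Yes

States satisfying entered → AX valid: {q0, q1, q2, q3, q4, q5, q6}.
States satisfying AG (entered → AX valid): {q0, q1, q2, q3, q4, q5, q6}.
Every state reachable from q0 satisfies entered → AX valid.
q0 ∈ Sat(AG (entered → AX valid)).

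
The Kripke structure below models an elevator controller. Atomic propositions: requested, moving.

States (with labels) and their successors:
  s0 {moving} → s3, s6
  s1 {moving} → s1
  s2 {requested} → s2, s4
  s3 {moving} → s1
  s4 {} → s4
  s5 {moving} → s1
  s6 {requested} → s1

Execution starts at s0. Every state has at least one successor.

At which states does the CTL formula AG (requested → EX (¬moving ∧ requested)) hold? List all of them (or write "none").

States satisfying requested → EX (¬moving ∧ requested): {s0, s1, s2, s3, s4, s5}.
States satisfying AG (requested → EX (¬moving ∧ requested)): {s1, s2, s3, s4, s5}.

{s1, s2, s3, s4, s5}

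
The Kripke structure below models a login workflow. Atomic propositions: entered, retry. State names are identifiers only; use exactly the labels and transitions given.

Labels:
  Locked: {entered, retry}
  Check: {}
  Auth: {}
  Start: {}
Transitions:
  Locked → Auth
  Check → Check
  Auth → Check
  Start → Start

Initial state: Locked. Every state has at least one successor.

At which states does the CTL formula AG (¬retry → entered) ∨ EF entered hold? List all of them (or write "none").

States satisfying ¬retry → entered: {Locked}.
States satisfying AG (¬retry → entered): ∅.
States satisfying entered: {Locked}.
States satisfying EF entered: {Locked}.
States satisfying AG (¬retry → entered) ∨ EF entered: {Locked}.

{Locked}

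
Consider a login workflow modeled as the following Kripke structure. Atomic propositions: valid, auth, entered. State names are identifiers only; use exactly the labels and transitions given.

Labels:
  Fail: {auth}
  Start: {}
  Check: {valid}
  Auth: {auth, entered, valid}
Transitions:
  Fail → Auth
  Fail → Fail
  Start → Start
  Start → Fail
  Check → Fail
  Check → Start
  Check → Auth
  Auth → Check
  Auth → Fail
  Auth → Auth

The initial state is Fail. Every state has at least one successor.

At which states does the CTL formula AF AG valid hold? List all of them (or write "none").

States satisfying AG valid: ∅.
States satisfying AF AG valid: ∅.

none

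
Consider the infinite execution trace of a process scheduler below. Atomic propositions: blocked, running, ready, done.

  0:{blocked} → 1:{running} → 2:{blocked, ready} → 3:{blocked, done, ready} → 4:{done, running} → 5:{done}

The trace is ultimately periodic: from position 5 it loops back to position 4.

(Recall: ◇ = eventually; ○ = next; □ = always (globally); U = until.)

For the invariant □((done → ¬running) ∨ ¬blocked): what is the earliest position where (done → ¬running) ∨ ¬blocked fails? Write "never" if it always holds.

(done → ¬running) ∨ ¬blocked holds at every position 0..5, and those are all the positions the trace ever visits, so the invariant □((done → ¬running) ∨ ¬blocked) is never violated.

never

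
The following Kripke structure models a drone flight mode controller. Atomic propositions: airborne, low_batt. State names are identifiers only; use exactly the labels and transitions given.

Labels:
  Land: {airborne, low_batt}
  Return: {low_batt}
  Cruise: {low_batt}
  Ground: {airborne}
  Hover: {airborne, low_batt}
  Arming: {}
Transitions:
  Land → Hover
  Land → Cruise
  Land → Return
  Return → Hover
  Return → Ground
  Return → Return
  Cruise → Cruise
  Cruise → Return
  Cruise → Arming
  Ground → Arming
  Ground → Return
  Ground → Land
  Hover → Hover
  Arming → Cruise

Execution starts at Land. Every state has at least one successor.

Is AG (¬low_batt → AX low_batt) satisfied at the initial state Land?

Violated

States satisfying ¬low_batt → AX low_batt: {Land, Return, Cruise, Hover, Arming}.
States satisfying AG (¬low_batt → AX low_batt): {Hover}.
Ground is reachable from Land and violates ¬low_batt → AX low_batt, so AG fails at Land.
Land ∉ Sat(AG (¬low_batt → AX low_batt)).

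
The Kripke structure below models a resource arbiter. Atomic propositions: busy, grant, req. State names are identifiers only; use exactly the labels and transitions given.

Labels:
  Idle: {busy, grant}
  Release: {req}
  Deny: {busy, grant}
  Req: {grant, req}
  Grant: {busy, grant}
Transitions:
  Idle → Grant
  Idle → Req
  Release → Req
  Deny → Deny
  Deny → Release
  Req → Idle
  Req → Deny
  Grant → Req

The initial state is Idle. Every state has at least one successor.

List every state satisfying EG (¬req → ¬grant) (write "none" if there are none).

none

States satisfying ¬req → ¬grant: {Release, Req}.
States satisfying EG (¬req → ¬grant): ∅.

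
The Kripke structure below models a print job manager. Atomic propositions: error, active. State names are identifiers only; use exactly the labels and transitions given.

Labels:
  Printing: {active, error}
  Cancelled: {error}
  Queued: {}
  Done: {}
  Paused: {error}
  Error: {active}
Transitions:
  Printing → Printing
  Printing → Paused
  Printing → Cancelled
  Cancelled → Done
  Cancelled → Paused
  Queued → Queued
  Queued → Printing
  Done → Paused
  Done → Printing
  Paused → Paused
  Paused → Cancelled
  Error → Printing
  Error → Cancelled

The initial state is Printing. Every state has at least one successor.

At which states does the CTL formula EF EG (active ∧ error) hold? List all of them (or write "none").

States satisfying EG (active ∧ error): {Printing}.
States satisfying EF EG (active ∧ error): {Printing, Cancelled, Queued, Done, Paused, Error}.

{Printing, Cancelled, Queued, Done, Paused, Error}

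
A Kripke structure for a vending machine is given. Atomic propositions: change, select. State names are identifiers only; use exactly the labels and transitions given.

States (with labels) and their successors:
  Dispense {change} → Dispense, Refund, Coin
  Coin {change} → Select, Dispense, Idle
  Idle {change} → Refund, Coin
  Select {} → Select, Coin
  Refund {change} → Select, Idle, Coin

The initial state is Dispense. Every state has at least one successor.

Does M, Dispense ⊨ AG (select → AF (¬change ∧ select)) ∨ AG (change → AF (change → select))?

Satisfied

States satisfying select → AF (¬change ∧ select): {Dispense, Coin, Idle, Select, Refund}.
States satisfying AG (select → AF (¬change ∧ select)): {Dispense, Coin, Idle, Select, Refund}.
States satisfying change → AF (change → select): {Select}.
States satisfying AG (change → AF (change → select)): ∅.
States satisfying AG (select → AF (¬change ∧ select)) ∨ AG (change → AF (change → select)): {Dispense, Coin, Idle, Select, Refund}.
Dispense ∈ Sat(AG (select → AF (¬change ∧ select)) ∨ AG (change → AF (change → select))).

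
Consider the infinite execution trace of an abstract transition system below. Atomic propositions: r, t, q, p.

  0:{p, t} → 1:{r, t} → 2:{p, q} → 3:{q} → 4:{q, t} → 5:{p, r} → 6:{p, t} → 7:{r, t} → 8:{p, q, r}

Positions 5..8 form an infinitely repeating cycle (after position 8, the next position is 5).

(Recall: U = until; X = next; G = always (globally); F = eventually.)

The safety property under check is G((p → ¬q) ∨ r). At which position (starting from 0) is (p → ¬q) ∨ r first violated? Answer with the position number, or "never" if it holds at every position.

Check (p → ¬q) ∨ r at each position in order: 0 ✓, 1 ✓.
At position 2 the labels are {p, q}, so (p → ¬q) ∨ r is false there. This is the first violation.

2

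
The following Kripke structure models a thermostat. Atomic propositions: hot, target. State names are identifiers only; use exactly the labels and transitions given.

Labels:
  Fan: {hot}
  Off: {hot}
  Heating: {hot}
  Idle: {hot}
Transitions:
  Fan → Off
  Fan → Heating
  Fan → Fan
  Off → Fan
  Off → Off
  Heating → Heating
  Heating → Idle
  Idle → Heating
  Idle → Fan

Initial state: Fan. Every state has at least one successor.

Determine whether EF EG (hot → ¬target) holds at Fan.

States satisfying EG (hot → ¬target): {Fan, Off, Heating, Idle}.
States satisfying EF EG (hot → ¬target): {Fan, Off, Heating, Idle}.
Some path from Fan reaches a state where EG (hot → ¬target) holds.
Fan ∈ Sat(EF EG (hot → ¬target)).

Holds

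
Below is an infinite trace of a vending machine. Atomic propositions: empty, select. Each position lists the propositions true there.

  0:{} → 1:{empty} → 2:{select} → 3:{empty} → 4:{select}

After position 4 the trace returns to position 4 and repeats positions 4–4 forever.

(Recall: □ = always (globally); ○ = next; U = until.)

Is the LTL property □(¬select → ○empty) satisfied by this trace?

¬select → ○empty must hold at every position from 0 onward. It fails at position 1, so □(¬select → ○empty) is false.
Positions where ¬select holds: 0, 1, 3.
Check ○empty at each: 0→ok, 1→fails, 3→fails.

Violated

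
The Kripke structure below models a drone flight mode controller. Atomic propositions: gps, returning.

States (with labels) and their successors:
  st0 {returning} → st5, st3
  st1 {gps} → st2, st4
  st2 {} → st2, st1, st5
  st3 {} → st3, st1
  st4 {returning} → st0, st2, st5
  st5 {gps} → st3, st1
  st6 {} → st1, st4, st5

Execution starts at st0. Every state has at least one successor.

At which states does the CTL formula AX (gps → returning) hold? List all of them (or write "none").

States satisfying gps → returning: {st0, st2, st3, st4, st6}.
States satisfying AX (gps → returning): {st1}.

{st1}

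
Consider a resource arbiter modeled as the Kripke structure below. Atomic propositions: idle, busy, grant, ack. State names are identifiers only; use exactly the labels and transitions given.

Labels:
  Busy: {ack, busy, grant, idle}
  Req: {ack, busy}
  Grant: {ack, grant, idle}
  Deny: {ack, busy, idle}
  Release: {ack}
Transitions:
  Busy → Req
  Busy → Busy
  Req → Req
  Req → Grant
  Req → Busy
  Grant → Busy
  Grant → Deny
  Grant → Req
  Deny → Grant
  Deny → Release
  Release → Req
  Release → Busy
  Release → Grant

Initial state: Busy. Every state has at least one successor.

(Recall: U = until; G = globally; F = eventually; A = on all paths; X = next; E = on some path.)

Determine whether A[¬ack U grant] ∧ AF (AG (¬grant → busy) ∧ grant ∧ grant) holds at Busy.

Does not hold

States satisfying ¬ack: ∅.
States satisfying grant: {Busy, Grant}.
States satisfying A[¬ack U grant]: {Busy, Grant}.
States satisfying AG (¬grant → busy) ∧ grant ∧ grant: ∅.
States satisfying AF (AG (¬grant → busy) ∧ grant ∧ grant): ∅.
States satisfying A[¬ack U grant] ∧ AF (AG (¬grant → busy) ∧ grant ∧ grant): ∅.
Busy ∉ Sat(A[¬ack U grant] ∧ AF (AG (¬grant → busy) ∧ grant ∧ grant)).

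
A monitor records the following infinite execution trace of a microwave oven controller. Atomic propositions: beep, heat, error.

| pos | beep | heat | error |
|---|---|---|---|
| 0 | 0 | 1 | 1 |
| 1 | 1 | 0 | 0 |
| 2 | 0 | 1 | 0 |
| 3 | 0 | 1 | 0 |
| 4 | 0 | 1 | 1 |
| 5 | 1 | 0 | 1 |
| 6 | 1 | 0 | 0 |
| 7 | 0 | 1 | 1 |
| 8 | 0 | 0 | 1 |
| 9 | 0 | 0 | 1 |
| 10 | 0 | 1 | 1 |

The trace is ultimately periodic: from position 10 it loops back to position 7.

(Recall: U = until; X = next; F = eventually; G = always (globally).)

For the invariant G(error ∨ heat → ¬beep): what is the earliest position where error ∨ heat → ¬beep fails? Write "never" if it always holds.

Check error ∨ heat → ¬beep at each position in order: 0 ✓, 1 ✓, 2 ✓, 3 ✓, 4 ✓.
At position 5 the labels are {beep, error}, so error ∨ heat → ¬beep is false there. This is the first violation.

5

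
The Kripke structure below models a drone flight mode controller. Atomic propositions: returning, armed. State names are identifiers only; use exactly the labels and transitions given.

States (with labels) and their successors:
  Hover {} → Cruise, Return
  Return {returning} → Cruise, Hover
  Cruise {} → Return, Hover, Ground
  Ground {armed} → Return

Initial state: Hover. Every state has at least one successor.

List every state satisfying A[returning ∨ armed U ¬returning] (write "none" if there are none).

{Hover, Return, Cruise, Ground}

States satisfying returning ∨ armed: {Return, Ground}.
States satisfying ¬returning: {Hover, Cruise, Ground}.
States satisfying A[returning ∨ armed U ¬returning]: {Hover, Return, Cruise, Ground}.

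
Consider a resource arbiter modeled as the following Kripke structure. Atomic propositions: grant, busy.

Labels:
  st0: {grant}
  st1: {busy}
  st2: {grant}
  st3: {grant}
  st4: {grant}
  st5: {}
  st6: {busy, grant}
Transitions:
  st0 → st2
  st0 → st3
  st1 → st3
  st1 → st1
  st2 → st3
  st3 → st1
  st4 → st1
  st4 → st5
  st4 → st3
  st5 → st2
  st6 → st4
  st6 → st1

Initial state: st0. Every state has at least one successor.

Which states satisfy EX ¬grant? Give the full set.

{st1, st3, st4, st6}

States satisfying ¬grant: {st1, st5}.
States satisfying EX ¬grant: {st1, st3, st4, st6}.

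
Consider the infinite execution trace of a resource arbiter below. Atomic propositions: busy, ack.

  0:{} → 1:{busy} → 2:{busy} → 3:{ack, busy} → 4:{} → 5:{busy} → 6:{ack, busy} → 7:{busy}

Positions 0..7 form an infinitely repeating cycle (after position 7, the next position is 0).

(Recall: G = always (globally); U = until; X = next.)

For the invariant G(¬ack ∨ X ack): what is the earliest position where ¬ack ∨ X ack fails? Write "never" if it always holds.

Check ¬ack ∨ X ack at each position in order: 0 ✓, 1 ✓, 2 ✓.
At position 3 the labels are {ack, busy} and the next position 4 has {}, so ¬ack ∨ X ack is false there. This is the first violation.

3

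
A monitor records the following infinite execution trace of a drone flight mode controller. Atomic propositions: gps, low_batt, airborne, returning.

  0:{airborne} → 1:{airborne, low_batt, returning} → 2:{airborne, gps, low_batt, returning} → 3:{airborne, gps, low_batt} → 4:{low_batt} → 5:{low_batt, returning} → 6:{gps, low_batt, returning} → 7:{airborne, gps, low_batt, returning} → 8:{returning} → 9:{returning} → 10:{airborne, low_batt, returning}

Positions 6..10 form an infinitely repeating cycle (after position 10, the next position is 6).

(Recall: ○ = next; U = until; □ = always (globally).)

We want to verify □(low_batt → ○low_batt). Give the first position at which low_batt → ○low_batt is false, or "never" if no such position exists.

Check low_batt → ○low_batt at each position in order: 0 ✓, 1 ✓, 2 ✓, 3 ✓, 4 ✓, 5 ✓, 6 ✓.
At position 7 the labels are {airborne, gps, low_batt, returning} and the next position 8 has {returning}, so low_batt → ○low_batt is false there. This is the first violation.

7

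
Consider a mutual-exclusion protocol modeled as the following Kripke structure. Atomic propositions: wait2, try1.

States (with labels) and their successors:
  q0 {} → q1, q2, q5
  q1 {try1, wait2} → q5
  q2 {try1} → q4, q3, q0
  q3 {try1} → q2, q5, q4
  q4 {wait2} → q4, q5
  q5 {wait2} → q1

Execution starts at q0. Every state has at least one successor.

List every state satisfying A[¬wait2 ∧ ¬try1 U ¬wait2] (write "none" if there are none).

{q0, q2, q3}

States satisfying ¬wait2 ∧ ¬try1: {q0}.
States satisfying ¬wait2: {q0, q2, q3}.
States satisfying A[¬wait2 ∧ ¬try1 U ¬wait2]: {q0, q2, q3}.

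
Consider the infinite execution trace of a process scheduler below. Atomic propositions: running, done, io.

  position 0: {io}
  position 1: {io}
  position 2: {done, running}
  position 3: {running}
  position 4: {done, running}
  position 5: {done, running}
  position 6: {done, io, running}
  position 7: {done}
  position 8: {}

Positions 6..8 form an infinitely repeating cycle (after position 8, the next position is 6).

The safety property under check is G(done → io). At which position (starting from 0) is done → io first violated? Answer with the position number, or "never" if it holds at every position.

2

Check done → io at each position in order: 0 ✓, 1 ✓.
At position 2 the labels are {done, running}, so done → io is false there. This is the first violation.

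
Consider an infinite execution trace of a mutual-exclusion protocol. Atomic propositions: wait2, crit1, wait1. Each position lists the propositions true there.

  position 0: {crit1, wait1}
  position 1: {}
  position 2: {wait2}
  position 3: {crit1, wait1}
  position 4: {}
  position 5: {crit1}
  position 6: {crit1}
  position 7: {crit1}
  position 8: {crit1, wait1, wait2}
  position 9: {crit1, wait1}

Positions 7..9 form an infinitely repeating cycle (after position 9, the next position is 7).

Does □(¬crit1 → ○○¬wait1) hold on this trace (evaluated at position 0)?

¬crit1 → ○○¬wait1 must hold at every position from 0 onward. It fails at position 1, so □(¬crit1 → ○○¬wait1) is false.
Positions where ¬crit1 holds: 1, 2, 4.
Check ○○¬wait1 at each: 1→fails, 2→ok, 4→ok.

No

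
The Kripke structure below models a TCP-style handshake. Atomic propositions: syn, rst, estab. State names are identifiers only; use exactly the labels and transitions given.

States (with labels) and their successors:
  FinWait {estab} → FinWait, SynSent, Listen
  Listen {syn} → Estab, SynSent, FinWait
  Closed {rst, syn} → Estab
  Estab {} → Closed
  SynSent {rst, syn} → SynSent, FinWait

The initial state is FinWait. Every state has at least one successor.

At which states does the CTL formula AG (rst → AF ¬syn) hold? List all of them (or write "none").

{Closed, Estab}

States satisfying rst → AF ¬syn: {FinWait, Listen, Closed, Estab}.
States satisfying AG (rst → AF ¬syn): {Closed, Estab}.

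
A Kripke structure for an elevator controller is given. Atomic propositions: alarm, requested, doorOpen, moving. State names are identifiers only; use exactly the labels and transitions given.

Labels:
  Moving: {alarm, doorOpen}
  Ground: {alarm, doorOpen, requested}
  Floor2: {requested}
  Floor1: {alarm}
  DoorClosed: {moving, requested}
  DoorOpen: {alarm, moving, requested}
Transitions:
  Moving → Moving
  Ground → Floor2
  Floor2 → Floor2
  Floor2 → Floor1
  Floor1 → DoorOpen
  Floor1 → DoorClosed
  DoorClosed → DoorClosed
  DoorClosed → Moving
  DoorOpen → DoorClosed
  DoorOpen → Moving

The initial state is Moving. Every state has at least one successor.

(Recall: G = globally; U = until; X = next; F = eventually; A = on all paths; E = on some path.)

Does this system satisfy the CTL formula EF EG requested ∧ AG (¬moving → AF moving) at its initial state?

No

States satisfying EG requested: {Ground, Floor2, DoorClosed, DoorOpen}.
States satisfying EF EG requested: {Ground, Floor2, Floor1, DoorClosed, DoorOpen}.
States satisfying ¬moving → AF moving: {Floor1, DoorClosed, DoorOpen}.
States satisfying AG (¬moving → AF moving): ∅.
States satisfying EF EG requested ∧ AG (¬moving → AF moving): ∅.
Moving ∉ Sat(EF EG requested ∧ AG (¬moving → AF moving)).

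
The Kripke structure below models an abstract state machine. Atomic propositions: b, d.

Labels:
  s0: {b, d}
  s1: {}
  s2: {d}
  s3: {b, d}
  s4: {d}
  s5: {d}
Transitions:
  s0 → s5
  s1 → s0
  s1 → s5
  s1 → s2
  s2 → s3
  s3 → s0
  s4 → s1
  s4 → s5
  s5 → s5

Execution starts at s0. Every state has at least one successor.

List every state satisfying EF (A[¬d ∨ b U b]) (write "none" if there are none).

States satisfying A[¬d ∨ b U b]: {s0, s3}.
States satisfying EF (A[¬d ∨ b U b]): {s0, s1, s2, s3, s4}.

{s0, s1, s2, s3, s4}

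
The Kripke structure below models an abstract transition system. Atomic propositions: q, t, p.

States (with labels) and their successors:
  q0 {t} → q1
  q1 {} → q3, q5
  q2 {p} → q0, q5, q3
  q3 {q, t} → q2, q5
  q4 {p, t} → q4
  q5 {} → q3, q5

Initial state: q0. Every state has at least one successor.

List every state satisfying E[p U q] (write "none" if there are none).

{q2, q3}

States satisfying p: {q2, q4}.
States satisfying q: {q3}.
States satisfying E[p U q]: {q2, q3}.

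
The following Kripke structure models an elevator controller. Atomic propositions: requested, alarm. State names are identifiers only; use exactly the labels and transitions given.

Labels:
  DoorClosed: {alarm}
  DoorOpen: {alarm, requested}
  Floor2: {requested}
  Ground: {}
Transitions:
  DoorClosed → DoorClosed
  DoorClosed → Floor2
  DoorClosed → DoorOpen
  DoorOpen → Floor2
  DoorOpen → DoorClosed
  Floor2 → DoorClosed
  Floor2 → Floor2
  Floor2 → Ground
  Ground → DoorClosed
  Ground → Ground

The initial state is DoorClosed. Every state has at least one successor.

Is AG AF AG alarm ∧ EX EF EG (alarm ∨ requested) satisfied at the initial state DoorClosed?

Violated

States satisfying AF AG alarm: ∅.
States satisfying AG AF AG alarm: ∅.
States satisfying EF EG (alarm ∨ requested): {DoorClosed, DoorOpen, Floor2, Ground}.
States satisfying EX EF EG (alarm ∨ requested): {DoorClosed, DoorOpen, Floor2, Ground}.
States satisfying AG AF AG alarm ∧ EX EF EG (alarm ∨ requested): ∅.
DoorClosed ∉ Sat(AG AF AG alarm ∧ EX EF EG (alarm ∨ requested)).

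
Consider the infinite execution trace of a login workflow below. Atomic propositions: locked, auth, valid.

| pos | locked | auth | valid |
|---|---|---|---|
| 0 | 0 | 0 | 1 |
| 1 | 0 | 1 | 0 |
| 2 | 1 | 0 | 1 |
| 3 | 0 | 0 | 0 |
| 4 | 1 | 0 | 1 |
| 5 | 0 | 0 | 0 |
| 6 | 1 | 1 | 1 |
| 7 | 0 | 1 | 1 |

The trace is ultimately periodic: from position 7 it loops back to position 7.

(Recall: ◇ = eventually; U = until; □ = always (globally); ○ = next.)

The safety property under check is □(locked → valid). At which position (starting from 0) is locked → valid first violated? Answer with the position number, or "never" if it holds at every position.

never

locked → valid holds at every position 0..7, and those are all the positions the trace ever visits, so the invariant □(locked → valid) is never violated.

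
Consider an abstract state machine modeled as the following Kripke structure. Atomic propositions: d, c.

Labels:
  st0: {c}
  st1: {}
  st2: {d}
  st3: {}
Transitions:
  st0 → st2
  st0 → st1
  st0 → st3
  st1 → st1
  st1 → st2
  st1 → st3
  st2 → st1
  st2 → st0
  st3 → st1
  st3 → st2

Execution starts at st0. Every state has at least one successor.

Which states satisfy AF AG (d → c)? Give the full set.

none

States satisfying AG (d → c): ∅.
States satisfying AF AG (d → c): ∅.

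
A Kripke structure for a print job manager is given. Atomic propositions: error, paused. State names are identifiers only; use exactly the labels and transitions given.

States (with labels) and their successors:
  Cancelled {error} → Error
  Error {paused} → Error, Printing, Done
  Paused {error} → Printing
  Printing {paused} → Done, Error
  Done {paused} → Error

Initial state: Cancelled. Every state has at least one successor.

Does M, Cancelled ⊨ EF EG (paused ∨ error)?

States satisfying EG (paused ∨ error): {Cancelled, Error, Paused, Printing, Done}.
States satisfying EF EG (paused ∨ error): {Cancelled, Error, Paused, Printing, Done}.
Some path from Cancelled reaches a state where EG (paused ∨ error) holds.
Cancelled ∈ Sat(EF EG (paused ∨ error)).

Satisfied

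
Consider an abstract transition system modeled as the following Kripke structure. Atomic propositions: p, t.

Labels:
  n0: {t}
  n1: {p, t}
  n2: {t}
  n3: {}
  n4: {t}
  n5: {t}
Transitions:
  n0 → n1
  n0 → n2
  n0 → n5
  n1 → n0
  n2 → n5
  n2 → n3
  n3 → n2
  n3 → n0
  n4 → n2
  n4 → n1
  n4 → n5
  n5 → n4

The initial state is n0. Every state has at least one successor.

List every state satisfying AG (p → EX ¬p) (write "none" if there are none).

{n0, n1, n2, n3, n4, n5}

States satisfying p → EX ¬p: {n0, n1, n2, n3, n4, n5}.
States satisfying AG (p → EX ¬p): {n0, n1, n2, n3, n4, n5}.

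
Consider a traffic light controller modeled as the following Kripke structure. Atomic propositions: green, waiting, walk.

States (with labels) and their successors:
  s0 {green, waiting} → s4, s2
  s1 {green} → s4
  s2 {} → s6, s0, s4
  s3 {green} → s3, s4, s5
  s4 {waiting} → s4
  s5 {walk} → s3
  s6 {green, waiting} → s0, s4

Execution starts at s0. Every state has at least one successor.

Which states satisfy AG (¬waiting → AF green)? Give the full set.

States satisfying ¬waiting → AF green: {s0, s1, s3, s4, s5, s6}.
States satisfying AG (¬waiting → AF green): {s1, s3, s4, s5}.

{s1, s3, s4, s5}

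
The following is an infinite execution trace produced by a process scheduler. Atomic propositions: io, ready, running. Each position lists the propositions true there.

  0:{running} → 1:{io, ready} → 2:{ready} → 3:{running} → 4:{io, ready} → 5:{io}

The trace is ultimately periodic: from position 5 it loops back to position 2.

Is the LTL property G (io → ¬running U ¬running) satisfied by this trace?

Satisfied

io → ¬running U ¬running holds at every position 0..5, and those are all positions ever visited, so G (io → ¬running U ¬running) holds.
Positions where io holds: 1, 4, 5.
Check ¬running U ¬running at each: 1→ok, 4→ok, 5→ok.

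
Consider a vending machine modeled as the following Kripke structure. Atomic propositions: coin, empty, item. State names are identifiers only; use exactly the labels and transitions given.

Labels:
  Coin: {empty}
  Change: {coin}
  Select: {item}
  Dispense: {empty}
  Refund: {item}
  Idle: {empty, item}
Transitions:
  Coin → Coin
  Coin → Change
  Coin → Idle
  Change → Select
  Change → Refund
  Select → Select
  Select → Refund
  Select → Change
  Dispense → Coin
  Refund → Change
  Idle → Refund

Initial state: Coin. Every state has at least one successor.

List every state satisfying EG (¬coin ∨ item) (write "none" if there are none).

{Coin, Select, Dispense}

States satisfying ¬coin ∨ item: {Coin, Select, Dispense, Refund, Idle}.
States satisfying EG (¬coin ∨ item): {Coin, Select, Dispense}.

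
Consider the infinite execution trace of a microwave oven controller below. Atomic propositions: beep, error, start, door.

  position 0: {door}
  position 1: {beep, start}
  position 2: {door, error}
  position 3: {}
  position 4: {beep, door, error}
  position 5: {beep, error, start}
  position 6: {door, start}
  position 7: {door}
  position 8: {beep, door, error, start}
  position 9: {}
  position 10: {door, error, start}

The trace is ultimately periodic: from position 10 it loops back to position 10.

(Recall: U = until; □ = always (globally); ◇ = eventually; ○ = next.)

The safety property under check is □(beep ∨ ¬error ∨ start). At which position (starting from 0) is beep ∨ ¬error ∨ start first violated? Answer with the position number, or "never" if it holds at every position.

2

Check beep ∨ ¬error ∨ start at each position in order: 0 ✓, 1 ✓.
At position 2 the labels are {door, error}, so beep ∨ ¬error ∨ start is false there. This is the first violation.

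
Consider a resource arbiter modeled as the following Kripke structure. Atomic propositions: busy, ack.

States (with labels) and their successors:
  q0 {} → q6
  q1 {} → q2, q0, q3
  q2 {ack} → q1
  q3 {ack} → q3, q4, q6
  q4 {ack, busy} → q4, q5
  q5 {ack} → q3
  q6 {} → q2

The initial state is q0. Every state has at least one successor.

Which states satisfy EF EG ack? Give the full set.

{q0, q1, q2, q3, q4, q5, q6}

States satisfying EG ack: {q3, q4, q5}.
States satisfying EF EG ack: {q0, q1, q2, q3, q4, q5, q6}.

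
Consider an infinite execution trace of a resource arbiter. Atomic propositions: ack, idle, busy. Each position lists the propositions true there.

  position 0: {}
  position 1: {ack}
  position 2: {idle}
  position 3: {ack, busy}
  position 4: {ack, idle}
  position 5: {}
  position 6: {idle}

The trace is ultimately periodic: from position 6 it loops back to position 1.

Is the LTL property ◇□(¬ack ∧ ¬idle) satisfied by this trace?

□(¬ack ∧ ¬idle) is false at every position 0..6, so it never becomes true and ◇□(¬ack ∧ ¬idle) fails.

Violated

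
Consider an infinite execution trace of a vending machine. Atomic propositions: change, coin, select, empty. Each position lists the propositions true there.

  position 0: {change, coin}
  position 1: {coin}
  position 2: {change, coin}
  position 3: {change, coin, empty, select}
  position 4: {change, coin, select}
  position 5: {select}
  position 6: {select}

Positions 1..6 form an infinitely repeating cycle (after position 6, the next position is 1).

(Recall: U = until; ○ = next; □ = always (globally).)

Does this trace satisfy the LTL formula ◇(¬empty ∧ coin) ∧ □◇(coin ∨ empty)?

¬empty ∧ coin holds at position 0, which is reachable from 0, so ◇(¬empty ∧ coin) holds.
◇(coin ∨ empty) holds at every position 0..6, and those are all positions ever visited, so □◇(coin ∨ empty) holds.
At position 0: ◇(¬empty ∧ coin) is true; □◇(coin ∨ empty) is true; so ◇(¬empty ∧ coin) ∧ □◇(coin ∨ empty) is true.

Holds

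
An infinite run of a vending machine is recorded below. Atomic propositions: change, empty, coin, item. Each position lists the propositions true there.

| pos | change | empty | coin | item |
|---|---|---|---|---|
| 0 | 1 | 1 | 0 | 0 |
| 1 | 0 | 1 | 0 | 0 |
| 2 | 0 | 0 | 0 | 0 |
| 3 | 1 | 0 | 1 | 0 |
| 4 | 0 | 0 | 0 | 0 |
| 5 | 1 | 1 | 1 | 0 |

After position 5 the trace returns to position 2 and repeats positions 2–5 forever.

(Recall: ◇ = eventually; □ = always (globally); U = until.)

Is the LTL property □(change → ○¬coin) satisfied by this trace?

Holds

change → ○¬coin holds at every position 0..5, and those are all positions ever visited, so □(change → ○¬coin) holds.
Positions where change holds: 0, 3, 5.
Check ○¬coin at each: 0→ok, 3→ok, 5→ok.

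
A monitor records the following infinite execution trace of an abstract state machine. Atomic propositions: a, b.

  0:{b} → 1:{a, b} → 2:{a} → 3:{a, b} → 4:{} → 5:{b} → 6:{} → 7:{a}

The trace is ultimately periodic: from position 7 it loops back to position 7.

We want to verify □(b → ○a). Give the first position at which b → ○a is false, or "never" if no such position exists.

Check b → ○a at each position in order: 0 ✓, 1 ✓, 2 ✓.
At position 3 the labels are {a, b} and the next position 4 has {}, so b → ○a is false there. This is the first violation.

3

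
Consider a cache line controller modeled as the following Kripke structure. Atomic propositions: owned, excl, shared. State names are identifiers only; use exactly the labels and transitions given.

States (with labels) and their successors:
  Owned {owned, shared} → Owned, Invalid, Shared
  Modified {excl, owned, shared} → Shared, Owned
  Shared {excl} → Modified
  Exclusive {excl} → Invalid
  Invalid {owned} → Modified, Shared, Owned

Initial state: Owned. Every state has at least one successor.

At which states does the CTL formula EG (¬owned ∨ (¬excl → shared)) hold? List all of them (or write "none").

{Owned, Modified, Shared}

States satisfying ¬owned ∨ (¬excl → shared): {Owned, Modified, Shared, Exclusive}.
States satisfying EG (¬owned ∨ (¬excl → shared)): {Owned, Modified, Shared}.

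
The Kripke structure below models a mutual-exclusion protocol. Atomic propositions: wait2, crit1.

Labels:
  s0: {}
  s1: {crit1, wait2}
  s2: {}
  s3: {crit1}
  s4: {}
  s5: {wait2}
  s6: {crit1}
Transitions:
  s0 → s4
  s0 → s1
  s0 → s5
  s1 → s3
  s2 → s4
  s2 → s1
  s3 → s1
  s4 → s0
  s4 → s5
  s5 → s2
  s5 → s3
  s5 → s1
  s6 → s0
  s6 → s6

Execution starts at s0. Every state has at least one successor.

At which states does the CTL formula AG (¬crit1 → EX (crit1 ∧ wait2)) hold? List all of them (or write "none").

{s1, s3}

States satisfying ¬crit1 → EX (crit1 ∧ wait2): {s0, s1, s2, s3, s5, s6}.
States satisfying AG (¬crit1 → EX (crit1 ∧ wait2)): {s1, s3}.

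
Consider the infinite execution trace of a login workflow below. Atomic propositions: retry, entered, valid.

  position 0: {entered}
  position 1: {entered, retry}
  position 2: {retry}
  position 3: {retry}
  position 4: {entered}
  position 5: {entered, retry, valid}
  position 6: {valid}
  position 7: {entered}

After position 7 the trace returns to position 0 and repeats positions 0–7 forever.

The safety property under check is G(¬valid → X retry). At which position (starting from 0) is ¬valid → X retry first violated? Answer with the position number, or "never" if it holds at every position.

3

Check ¬valid → X retry at each position in order: 0 ✓, 1 ✓, 2 ✓.
At position 3 the labels are {retry} and the next position 4 has {entered}, so ¬valid → X retry is false there. This is the first violation.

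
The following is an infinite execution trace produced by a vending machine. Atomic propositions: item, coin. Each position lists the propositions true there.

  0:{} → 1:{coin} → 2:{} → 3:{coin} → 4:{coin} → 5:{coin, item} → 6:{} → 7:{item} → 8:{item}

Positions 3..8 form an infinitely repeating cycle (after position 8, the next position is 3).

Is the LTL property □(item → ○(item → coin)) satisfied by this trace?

item → ○(item → coin) must hold at every position from 0 onward. It fails at position 7, so □(item → ○(item → coin)) is false.
Positions where item holds: 5, 7, 8.
Check ○(item → coin) at each: 5→ok, 7→fails, 8→ok.

Violated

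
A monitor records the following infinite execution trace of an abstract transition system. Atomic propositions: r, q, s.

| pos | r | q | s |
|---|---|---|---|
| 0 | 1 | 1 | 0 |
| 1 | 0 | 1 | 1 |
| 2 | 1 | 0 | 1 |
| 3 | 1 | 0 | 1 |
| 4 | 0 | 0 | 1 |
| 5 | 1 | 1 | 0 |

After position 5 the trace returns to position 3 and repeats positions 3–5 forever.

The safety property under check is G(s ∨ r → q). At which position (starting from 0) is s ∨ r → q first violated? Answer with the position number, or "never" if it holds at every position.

Check s ∨ r → q at each position in order: 0 ✓, 1 ✓.
At position 2 the labels are {r, s}, so s ∨ r → q is false there. This is the first violation.

2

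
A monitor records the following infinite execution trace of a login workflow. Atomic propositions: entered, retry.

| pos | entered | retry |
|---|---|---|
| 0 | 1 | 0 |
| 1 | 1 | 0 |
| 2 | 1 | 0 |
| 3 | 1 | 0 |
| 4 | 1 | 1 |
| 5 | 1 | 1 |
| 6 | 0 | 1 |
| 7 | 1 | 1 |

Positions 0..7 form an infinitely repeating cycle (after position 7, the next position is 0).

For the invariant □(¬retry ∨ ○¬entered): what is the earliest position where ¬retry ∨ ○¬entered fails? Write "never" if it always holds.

Check ¬retry ∨ ○¬entered at each position in order: 0 ✓, 1 ✓, 2 ✓, 3 ✓.
At position 4 the labels are {entered, retry} and the next position 5 has {entered, retry}, so ¬retry ∨ ○¬entered is false there. This is the first violation.

4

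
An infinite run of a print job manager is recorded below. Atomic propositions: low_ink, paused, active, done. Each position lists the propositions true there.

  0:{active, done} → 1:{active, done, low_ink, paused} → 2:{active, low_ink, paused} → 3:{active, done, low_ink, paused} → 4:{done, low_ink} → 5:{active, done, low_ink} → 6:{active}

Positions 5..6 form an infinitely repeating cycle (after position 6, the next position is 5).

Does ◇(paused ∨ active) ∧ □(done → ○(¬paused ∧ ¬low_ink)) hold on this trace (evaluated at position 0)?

Does not hold

paused ∨ active holds at position 0, which is reachable from 0, so ◇(paused ∨ active) holds.
done → ○(¬paused ∧ ¬low_ink) must hold at every position from 0 onward. It fails at position 0, so □(done → ○(¬paused ∧ ¬low_ink)) is false.
Positions where done holds: 0, 1, 3, 4, 5.
Check ○(¬paused ∧ ¬low_ink) at each: 0→fails, 1→fails, 3→fails, 4→fails, 5→ok.
At position 0: ◇(paused ∨ active) is true; □(done → ○(¬paused ∧ ¬low_ink)) is false; so ◇(paused ∨ active) ∧ □(done → ○(¬paused ∧ ¬low_ink)) is false.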